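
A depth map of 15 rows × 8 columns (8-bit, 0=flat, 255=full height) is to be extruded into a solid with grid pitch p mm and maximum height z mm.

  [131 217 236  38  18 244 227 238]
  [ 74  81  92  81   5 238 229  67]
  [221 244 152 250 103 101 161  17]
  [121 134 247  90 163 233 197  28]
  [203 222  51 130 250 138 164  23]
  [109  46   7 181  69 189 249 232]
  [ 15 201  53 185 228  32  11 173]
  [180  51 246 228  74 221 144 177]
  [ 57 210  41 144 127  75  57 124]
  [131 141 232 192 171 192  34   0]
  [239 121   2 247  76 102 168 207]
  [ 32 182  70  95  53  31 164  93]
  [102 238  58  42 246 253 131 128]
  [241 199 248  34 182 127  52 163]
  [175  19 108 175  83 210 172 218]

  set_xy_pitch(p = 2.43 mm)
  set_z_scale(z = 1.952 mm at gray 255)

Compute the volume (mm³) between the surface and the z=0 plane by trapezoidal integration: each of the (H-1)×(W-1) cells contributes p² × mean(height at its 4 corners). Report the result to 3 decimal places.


height_mm = gray/255 × 1.952; cell vol = 2.43² × mean(4 corners)
unit = 2.43² × 1.952 / (4×255) = 0.0113004 mm³ per gray-sum
row 0: Σ corner-gray over 7 cells = 3922  → 44.3200
row 1: Σ corner-gray over 7 cells = 3853  → 43.5403
row 2: Σ corner-gray over 7 cells = 4537  → 51.2697
row 3: Σ corner-gray over 7 cells = 4413  → 49.8685
row 4: Σ corner-gray over 7 cells = 3959  → 44.7381
row 5: Σ corner-gray over 7 cells = 3431  → 38.7715
row 6: Σ corner-gray over 7 cells = 3893  → 43.9923
row 7: Σ corner-gray over 7 cells = 3774  → 42.6475
row 8: Σ corner-gray over 7 cells = 3544  → 40.0485
row 9: Σ corner-gray over 7 cells = 3933  → 44.4443
row 10: Σ corner-gray over 7 cells = 3193  → 36.0820
row 11: Σ corner-gray over 7 cells = 3481  → 39.3365
row 12: Σ corner-gray over 7 cells = 4254  → 48.0717
row 13: Σ corner-gray over 7 cells = 4015  → 45.3709
Σ rows: total corner-gray = 54202  → 612.5020 mm³

612.502


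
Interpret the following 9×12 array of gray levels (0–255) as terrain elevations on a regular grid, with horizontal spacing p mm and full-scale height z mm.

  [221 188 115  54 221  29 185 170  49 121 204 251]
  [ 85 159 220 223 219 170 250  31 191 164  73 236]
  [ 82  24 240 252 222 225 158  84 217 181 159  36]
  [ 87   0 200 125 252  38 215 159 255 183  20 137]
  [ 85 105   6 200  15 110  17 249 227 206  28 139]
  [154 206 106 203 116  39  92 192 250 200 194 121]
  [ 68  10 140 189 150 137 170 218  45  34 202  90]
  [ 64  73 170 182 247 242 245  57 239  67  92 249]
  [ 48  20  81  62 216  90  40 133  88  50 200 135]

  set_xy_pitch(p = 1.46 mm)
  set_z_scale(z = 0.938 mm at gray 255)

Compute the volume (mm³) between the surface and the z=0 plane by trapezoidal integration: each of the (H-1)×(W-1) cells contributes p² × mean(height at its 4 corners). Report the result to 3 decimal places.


99.715

height_mm = gray/255 × 0.938; cell vol = 1.46² × mean(4 corners)
unit = 1.46² × 0.938 / (4×255) = 0.00196024 mm³ per gray-sum
row 0: Σ corner-gray over 11 cells = 6865  → 13.4570
row 1: Σ corner-gray over 11 cells = 7363  → 14.4332
row 2: Σ corner-gray over 11 cells = 6760  → 13.2512
row 3: Σ corner-gray over 11 cells = 5668  → 11.1106
row 4: Σ corner-gray over 11 cells = 6021  → 11.8026
row 5: Σ corner-gray over 11 cells = 6219  → 12.1907
row 6: Σ corner-gray over 11 cells = 6289  → 12.3279
row 7: Σ corner-gray over 11 cells = 5684  → 11.1420
Σ rows: total corner-gray = 50869  → 99.7152 mm³


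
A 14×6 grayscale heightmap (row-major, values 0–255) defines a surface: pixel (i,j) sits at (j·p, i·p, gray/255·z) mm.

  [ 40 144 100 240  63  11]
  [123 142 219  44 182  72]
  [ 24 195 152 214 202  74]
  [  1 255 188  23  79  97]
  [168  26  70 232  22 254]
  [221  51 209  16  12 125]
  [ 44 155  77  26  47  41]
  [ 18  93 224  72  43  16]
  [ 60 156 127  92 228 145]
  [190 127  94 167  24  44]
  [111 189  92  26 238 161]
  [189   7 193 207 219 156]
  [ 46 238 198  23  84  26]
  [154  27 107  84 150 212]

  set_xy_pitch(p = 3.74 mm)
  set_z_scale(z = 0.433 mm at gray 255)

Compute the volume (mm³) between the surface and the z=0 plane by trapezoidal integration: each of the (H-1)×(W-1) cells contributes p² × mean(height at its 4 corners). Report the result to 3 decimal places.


height_mm = gray/255 × 0.433; cell vol = 3.74² × mean(4 corners)
unit = 3.74² × 0.433 / (4×255) = 0.00593787 mm³ per gray-sum
row 0: Σ corner-gray over 5 cells = 2514  → 14.9278
row 1: Σ corner-gray over 5 cells = 2993  → 17.7721
row 2: Σ corner-gray over 5 cells = 2812  → 16.6973
row 3: Σ corner-gray over 5 cells = 2310  → 13.7165
row 4: Σ corner-gray over 5 cells = 2044  → 12.1370
row 5: Σ corner-gray over 5 cells = 1617  → 9.6015
row 6: Σ corner-gray over 5 cells = 1593  → 9.4590
row 7: Σ corner-gray over 5 cells = 2309  → 13.7105
row 8: Σ corner-gray over 5 cells = 2469  → 14.6606
row 9: Σ corner-gray over 5 cells = 2420  → 14.3697
row 10: Σ corner-gray over 5 cells = 2959  → 17.5702
row 11: Σ corner-gray over 5 cells = 2755  → 16.3588
row 12: Σ corner-gray over 5 cells = 2260  → 13.4196
Σ rows: total corner-gray = 31055  → 184.4007 mm³

184.401


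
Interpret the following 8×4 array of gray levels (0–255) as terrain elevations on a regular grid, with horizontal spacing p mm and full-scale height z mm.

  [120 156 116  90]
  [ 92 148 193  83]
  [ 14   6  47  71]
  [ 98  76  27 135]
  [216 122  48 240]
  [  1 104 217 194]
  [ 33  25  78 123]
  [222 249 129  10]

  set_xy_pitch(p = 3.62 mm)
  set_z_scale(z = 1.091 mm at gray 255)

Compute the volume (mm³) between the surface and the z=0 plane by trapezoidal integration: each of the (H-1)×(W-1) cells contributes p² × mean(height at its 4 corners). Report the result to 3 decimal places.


122.028

height_mm = gray/255 × 1.091; cell vol = 3.62² × mean(4 corners)
unit = 3.62² × 1.091 / (4×255) = 0.0140166 mm³ per gray-sum
row 0: Σ corner-gray over 3 cells = 1611  → 22.5807
row 1: Σ corner-gray over 3 cells = 1048  → 14.6894
row 2: Σ corner-gray over 3 cells = 630  → 8.8304
row 3: Σ corner-gray over 3 cells = 1235  → 17.3105
row 4: Σ corner-gray over 3 cells = 1633  → 22.8891
row 5: Σ corner-gray over 3 cells = 1199  → 16.8059
row 6: Σ corner-gray over 3 cells = 1350  → 18.9224
Σ rows: total corner-gray = 8706  → 122.0282 mm³


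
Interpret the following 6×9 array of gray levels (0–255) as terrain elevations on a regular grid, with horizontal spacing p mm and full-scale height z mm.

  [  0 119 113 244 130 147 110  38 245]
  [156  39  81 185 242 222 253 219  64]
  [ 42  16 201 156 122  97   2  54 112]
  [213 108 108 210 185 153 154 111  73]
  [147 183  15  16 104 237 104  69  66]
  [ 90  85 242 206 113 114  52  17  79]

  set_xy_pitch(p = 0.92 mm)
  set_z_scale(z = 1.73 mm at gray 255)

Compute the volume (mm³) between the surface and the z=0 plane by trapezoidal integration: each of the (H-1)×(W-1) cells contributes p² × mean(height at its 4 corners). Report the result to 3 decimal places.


height_mm = gray/255 × 1.73; cell vol = 0.92² × mean(4 corners)
unit = 0.92² × 1.73 / (4×255) = 0.00143556 mm³ per gray-sum
row 0: Σ corner-gray over 8 cells = 4749  → 6.8175
row 1: Σ corner-gray over 8 cells = 4152  → 5.9604
row 2: Σ corner-gray over 8 cells = 3794  → 5.4465
row 3: Σ corner-gray over 8 cells = 4013  → 5.7609
row 4: Σ corner-gray over 8 cells = 3496  → 5.0187
Σ rows: total corner-gray = 20204  → 29.0041 mm³

29.004


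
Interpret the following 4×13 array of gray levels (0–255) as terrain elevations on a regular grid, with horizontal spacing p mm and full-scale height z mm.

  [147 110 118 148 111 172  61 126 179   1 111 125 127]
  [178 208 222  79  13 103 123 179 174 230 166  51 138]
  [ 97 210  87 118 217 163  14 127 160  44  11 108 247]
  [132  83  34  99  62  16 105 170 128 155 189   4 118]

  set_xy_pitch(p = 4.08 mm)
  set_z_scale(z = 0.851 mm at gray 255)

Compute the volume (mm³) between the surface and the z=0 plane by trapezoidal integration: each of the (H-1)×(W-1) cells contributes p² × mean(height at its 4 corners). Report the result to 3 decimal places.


245.629

height_mm = gray/255 × 0.851; cell vol = 4.08² × mean(4 corners)
unit = 4.08² × 0.851 / (4×255) = 0.0138883 mm³ per gray-sum
row 0: Σ corner-gray over 12 cells = 6210  → 86.2465
row 1: Σ corner-gray over 12 cells = 6274  → 87.1353
row 2: Σ corner-gray over 12 cells = 5202  → 72.2470
Σ rows: total corner-gray = 17686  → 245.6288 mm³


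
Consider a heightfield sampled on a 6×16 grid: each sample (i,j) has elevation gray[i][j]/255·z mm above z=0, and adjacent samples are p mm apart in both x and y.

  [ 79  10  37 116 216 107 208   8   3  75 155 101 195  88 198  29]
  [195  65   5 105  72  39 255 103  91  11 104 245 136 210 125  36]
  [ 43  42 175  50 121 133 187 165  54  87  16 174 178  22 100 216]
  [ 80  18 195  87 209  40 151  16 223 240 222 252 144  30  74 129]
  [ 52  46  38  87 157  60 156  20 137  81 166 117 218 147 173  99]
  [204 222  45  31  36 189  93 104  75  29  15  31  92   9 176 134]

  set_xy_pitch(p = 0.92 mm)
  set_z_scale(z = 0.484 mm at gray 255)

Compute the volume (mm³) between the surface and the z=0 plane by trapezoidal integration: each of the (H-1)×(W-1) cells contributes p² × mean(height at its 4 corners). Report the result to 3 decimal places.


height_mm = gray/255 × 0.484; cell vol = 0.92² × mean(4 corners)
unit = 0.92² × 0.484 / (4×255) = 0.000401625 mm³ per gray-sum
row 0: Σ corner-gray over 15 cells = 6505  → 2.6126
row 1: Σ corner-gray over 15 cells = 6630  → 2.6628
row 2: Σ corner-gray over 15 cells = 7278  → 2.9230
row 3: Σ corner-gray over 15 cells = 7368  → 2.9592
row 4: Σ corner-gray over 15 cells = 5989  → 2.4053
Σ rows: total corner-gray = 33770  → 13.5629 mm³

13.563


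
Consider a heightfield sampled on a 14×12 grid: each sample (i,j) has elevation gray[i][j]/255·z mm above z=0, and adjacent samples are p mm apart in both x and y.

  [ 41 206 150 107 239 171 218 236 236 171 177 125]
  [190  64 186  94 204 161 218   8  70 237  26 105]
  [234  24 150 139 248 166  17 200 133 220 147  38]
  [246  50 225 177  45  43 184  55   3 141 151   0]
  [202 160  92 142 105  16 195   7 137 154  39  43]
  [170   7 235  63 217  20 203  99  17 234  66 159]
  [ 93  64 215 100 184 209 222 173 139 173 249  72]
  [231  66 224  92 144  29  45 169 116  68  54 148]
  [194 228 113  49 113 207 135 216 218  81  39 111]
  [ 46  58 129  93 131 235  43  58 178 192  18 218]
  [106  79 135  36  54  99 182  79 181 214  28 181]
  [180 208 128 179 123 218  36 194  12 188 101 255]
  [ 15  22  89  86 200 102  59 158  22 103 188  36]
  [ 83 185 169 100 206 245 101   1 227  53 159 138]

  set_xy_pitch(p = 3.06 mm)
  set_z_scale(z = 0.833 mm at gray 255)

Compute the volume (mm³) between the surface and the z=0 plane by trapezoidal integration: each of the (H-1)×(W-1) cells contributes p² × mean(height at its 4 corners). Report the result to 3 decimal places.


height_mm = gray/255 × 0.833; cell vol = 3.06² × mean(4 corners)
unit = 3.06² × 0.833 / (4×255) = 0.00764694 mm³ per gray-sum
row 0: Σ corner-gray over 11 cells = 6819  → 52.1445
row 1: Σ corner-gray over 11 cells = 5991  → 45.8128
row 2: Σ corner-gray over 11 cells = 5554  → 42.4711
row 3: Σ corner-gray over 11 cells = 4733  → 36.1930
row 4: Σ corner-gray over 11 cells = 4990  → 38.1582
row 5: Σ corner-gray over 11 cells = 6272  → 47.9616
row 6: Σ corner-gray over 11 cells = 6014  → 45.9887
row 7: Σ corner-gray over 11 cells = 5496  → 42.0276
row 8: Σ corner-gray over 11 cells = 5637  → 43.1058
row 9: Σ corner-gray over 11 cells = 4995  → 38.1965
row 10: Σ corner-gray over 11 cells = 5670  → 43.3581
row 11: Σ corner-gray over 11 cells = 5318  → 40.6664
row 12: Σ corner-gray over 11 cells = 5222  → 39.9323
Σ rows: total corner-gray = 72711  → 556.0167 mm³

556.017


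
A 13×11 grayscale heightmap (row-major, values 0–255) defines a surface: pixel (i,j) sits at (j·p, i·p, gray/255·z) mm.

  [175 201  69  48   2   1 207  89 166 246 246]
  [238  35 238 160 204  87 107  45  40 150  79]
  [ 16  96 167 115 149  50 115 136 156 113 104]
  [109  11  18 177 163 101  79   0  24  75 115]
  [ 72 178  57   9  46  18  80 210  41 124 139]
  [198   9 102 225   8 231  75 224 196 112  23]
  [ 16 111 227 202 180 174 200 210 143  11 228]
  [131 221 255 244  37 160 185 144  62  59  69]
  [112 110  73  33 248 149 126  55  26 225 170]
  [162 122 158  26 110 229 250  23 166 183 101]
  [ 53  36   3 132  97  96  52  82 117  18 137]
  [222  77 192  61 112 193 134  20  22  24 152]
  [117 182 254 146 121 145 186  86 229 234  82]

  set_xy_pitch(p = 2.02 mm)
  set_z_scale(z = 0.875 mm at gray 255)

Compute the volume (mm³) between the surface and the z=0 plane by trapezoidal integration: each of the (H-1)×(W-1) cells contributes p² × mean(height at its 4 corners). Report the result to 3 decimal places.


198.049

height_mm = gray/255 × 0.875; cell vol = 2.02² × mean(4 corners)
unit = 2.02² × 0.875 / (4×255) = 0.00350034 mm³ per gray-sum
row 0: Σ corner-gray over 10 cells = 4928  → 17.2497
row 1: Σ corner-gray over 10 cells = 4763  → 16.6721
row 2: Σ corner-gray over 10 cells = 3834  → 13.4203
row 3: Σ corner-gray over 10 cells = 3257  → 11.4006
row 4: Σ corner-gray over 10 cells = 4322  → 15.1285
row 5: Σ corner-gray over 10 cells = 5745  → 20.1095
row 6: Σ corner-gray over 10 cells = 6094  → 21.3311
row 7: Σ corner-gray over 10 cells = 5306  → 18.5728
row 8: Σ corner-gray over 10 cells = 5169  → 18.0933
row 9: Σ corner-gray over 10 cells = 4253  → 14.8870
row 10: Σ corner-gray over 10 cells = 3500  → 12.2512
row 11: Σ corner-gray over 10 cells = 5409  → 18.9334
Σ rows: total corner-gray = 56580  → 198.0494 mm³


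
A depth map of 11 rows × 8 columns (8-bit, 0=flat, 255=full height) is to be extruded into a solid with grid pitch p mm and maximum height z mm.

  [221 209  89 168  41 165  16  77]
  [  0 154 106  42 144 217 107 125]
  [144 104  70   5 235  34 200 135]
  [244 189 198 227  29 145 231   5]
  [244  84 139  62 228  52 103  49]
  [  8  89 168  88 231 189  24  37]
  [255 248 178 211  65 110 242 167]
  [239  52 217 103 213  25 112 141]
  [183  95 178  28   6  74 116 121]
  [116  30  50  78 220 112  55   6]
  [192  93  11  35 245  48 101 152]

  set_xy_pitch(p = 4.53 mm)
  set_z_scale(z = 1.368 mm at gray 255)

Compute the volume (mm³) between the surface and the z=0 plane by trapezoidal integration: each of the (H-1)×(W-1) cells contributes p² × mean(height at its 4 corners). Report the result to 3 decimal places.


height_mm = gray/255 × 1.368; cell vol = 4.53² × mean(4 corners)
unit = 4.53² × 1.368 / (4×255) = 0.0275221 mm³ per gray-sum
row 0: Σ corner-gray over 7 cells = 3339  → 91.8965
row 1: Σ corner-gray over 7 cells = 3240  → 89.1718
row 2: Σ corner-gray over 7 cells = 3862  → 106.2905
row 3: Σ corner-gray over 7 cells = 3916  → 107.7767
row 4: Σ corner-gray over 7 cells = 3252  → 89.5020
row 5: Σ corner-gray over 7 cells = 4153  → 114.2995
row 6: Σ corner-gray over 7 cells = 4354  → 119.8314
row 7: Σ corner-gray over 7 cells = 3122  → 85.9241
row 8: Σ corner-gray over 7 cells = 2510  → 69.0806
row 9: Σ corner-gray over 7 cells = 2622  → 72.1631
Σ rows: total corner-gray = 34370  → 945.9362 mm³

945.936


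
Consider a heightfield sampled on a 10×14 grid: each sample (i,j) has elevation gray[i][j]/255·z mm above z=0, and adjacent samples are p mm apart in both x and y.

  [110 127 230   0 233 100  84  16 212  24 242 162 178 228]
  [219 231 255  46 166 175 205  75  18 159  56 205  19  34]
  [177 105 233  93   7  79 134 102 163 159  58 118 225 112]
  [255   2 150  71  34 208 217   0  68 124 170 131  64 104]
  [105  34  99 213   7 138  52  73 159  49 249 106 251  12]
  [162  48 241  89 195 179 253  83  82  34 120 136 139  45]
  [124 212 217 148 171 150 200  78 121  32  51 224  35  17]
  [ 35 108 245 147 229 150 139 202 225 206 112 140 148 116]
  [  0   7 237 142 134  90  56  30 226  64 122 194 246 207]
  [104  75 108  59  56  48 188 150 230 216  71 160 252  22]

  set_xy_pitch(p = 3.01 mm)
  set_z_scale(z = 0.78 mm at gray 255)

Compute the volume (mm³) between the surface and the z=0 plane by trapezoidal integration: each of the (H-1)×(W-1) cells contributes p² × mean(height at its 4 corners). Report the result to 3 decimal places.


height_mm = gray/255 × 0.78; cell vol = 3.01² × mean(4 corners)
unit = 3.01² × 0.78 / (4×255) = 0.00692831 mm³ per gray-sum
row 0: Σ corner-gray over 13 cells = 7027  → 48.6852
row 1: Σ corner-gray over 13 cells = 6714  → 46.5167
row 2: Σ corner-gray over 13 cells = 6078  → 42.1103
row 3: Σ corner-gray over 13 cells = 5814  → 40.2812
row 4: Σ corner-gray over 13 cells = 6382  → 44.2165
row 5: Σ corner-gray over 13 cells = 6824  → 47.2788
row 6: Σ corner-gray over 13 cells = 7672  → 53.1540
row 7: Σ corner-gray over 13 cells = 7556  → 52.3503
row 8: Σ corner-gray over 13 cells = 6655  → 46.1079
Σ rows: total corner-gray = 60722  → 420.7009 mm³

420.701


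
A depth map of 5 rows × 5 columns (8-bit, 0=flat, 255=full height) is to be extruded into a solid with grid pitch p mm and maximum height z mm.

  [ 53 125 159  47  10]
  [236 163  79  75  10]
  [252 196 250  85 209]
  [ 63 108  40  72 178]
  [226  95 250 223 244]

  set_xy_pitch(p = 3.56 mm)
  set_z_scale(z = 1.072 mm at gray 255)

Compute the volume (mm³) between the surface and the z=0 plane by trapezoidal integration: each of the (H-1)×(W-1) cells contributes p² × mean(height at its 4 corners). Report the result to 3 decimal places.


height_mm = gray/255 × 1.072; cell vol = 3.56² × mean(4 corners)
unit = 3.56² × 1.072 / (4×255) = 0.0133197 mm³ per gray-sum
row 0: Σ corner-gray over 4 cells = 1605  → 21.3781
row 1: Σ corner-gray over 4 cells = 2403  → 32.0073
row 2: Σ corner-gray over 4 cells = 2204  → 29.3566
row 3: Σ corner-gray over 4 cells = 2287  → 30.4622
Σ rows: total corner-gray = 8499  → 113.2042 mm³

113.204


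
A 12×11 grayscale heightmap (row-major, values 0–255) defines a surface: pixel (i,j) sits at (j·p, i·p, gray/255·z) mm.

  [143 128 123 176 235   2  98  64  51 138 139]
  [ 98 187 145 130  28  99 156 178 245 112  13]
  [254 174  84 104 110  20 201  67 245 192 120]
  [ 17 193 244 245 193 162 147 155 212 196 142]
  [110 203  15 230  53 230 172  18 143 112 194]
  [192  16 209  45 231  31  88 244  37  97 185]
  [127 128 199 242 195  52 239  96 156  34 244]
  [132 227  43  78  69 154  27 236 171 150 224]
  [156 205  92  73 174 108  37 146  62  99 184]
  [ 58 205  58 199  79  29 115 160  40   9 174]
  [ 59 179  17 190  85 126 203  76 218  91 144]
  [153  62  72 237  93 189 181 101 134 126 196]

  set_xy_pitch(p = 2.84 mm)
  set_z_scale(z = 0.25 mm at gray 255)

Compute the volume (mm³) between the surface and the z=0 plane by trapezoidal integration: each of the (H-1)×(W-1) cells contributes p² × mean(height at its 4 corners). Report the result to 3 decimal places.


height_mm = gray/255 × 0.25; cell vol = 2.84² × mean(4 corners)
unit = 2.84² × 0.25 / (4×255) = 0.00197686 mm³ per gray-sum
row 0: Σ corner-gray over 10 cells = 4983  → 9.8507
row 1: Σ corner-gray over 10 cells = 5439  → 10.7522
row 2: Σ corner-gray over 10 cells = 6421  → 12.6934
row 3: Σ corner-gray over 10 cells = 6309  → 12.4720
row 4: Σ corner-gray over 10 cells = 5029  → 9.9416
row 5: Σ corner-gray over 10 cells = 5426  → 10.7265
row 6: Σ corner-gray over 10 cells = 5719  → 11.3057
row 7: Σ corner-gray over 10 cells = 4998  → 9.8804
row 8: Σ corner-gray over 10 cells = 4352  → 8.6033
row 9: Σ corner-gray over 10 cells = 4593  → 9.0797
row 10: Σ corner-gray over 10 cells = 5312  → 10.5011
Σ rows: total corner-gray = 58581  → 115.8066 mm³

115.807


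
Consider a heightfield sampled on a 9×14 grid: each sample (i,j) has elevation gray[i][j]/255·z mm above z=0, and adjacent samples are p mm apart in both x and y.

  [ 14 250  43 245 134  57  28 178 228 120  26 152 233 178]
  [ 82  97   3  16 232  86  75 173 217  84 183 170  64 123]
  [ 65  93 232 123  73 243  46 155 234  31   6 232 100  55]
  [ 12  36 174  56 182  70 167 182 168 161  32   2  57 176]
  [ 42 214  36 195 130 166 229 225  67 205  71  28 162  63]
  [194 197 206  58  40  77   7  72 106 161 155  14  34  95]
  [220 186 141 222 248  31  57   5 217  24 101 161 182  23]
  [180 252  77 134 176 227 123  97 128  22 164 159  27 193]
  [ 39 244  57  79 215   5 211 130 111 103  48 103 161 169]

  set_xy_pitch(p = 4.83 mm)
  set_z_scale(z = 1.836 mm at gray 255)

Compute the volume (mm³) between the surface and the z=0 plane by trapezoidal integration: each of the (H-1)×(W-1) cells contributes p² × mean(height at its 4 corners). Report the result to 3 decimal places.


2135.378

height_mm = gray/255 × 1.836; cell vol = 4.83² × mean(4 corners)
unit = 4.83² × 1.836 / (4×255) = 0.041992 mm³ per gray-sum
row 0: Σ corner-gray over 13 cells = 6585  → 276.5175
row 1: Σ corner-gray over 13 cells = 6261  → 262.9120
row 2: Σ corner-gray over 13 cells = 6018  → 252.7080
row 3: Σ corner-gray over 13 cells = 6323  → 265.5155
row 4: Σ corner-gray over 13 cells = 6104  → 256.3193
row 5: Σ corner-gray over 13 cells = 5936  → 249.2646
row 6: Σ corner-gray over 13 cells = 6938  → 291.3406
row 7: Σ corner-gray over 13 cells = 6687  → 280.8006
Σ rows: total corner-gray = 50852  → 2135.3782 mm³


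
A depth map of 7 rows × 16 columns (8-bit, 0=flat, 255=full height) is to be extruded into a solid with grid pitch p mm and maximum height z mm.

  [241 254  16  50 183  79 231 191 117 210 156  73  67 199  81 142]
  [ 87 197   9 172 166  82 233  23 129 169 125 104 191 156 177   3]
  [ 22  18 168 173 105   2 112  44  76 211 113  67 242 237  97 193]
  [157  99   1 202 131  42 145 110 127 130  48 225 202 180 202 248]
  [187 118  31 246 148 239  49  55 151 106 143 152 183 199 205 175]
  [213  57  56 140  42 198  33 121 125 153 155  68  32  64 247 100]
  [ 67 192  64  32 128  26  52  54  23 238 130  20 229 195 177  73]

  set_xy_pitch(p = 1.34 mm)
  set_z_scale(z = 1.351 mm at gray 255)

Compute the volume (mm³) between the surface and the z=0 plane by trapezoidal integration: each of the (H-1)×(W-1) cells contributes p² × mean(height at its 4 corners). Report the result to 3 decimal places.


109.542

height_mm = gray/255 × 1.351; cell vol = 1.34² × mean(4 corners)
unit = 1.34² × 1.351 / (4×255) = 0.00237829 mm³ per gray-sum
row 0: Σ corner-gray over 15 cells = 8153  → 19.3902
row 1: Σ corner-gray over 15 cells = 7501  → 17.8396
row 2: Σ corner-gray over 15 cells = 7638  → 18.1654
row 3: Σ corner-gray over 15 cells = 8505  → 20.2274
row 4: Σ corner-gray over 15 cells = 7707  → 18.3295
row 5: Σ corner-gray over 15 cells = 6555  → 15.5897
Σ rows: total corner-gray = 46059  → 109.5417 mm³


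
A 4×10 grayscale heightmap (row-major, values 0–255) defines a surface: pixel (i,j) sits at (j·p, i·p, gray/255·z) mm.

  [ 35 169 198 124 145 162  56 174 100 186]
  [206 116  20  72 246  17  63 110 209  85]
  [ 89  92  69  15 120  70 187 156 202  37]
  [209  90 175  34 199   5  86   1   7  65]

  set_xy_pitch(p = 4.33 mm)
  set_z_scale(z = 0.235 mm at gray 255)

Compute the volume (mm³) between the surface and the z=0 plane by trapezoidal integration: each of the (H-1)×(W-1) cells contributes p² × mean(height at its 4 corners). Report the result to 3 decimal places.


height_mm = gray/255 × 0.235; cell vol = 4.33² × mean(4 corners)
unit = 4.33² × 0.235 / (4×255) = 0.0043196 mm³ per gray-sum
row 0: Σ corner-gray over 9 cells = 4474  → 19.3259
row 1: Σ corner-gray over 9 cells = 3945  → 17.0408
row 2: Σ corner-gray over 9 cells = 3416  → 14.7558
Σ rows: total corner-gray = 11835  → 51.1225 mm³

51.122


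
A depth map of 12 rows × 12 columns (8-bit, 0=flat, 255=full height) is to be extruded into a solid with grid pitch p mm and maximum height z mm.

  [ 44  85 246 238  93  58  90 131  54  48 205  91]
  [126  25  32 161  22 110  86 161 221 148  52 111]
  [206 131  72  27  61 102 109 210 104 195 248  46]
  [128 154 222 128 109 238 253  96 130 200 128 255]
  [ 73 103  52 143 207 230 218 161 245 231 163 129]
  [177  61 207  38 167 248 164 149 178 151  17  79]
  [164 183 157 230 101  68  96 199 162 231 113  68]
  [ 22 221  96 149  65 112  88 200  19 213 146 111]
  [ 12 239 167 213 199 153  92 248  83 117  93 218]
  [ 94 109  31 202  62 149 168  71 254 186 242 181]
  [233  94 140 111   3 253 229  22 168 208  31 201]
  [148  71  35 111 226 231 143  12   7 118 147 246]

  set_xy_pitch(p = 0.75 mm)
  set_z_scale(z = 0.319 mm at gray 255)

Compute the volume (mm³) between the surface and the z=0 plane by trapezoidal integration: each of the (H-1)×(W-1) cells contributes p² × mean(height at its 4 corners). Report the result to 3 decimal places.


11.876

height_mm = gray/255 × 0.319; cell vol = 0.75² × mean(4 corners)
unit = 0.75² × 0.319 / (4×255) = 0.000175919 mm³ per gray-sum
row 0: Σ corner-gray over 11 cells = 4904  → 0.8627
row 1: Σ corner-gray over 11 cells = 5043  → 0.8872
row 2: Σ corner-gray over 11 cells = 6469  → 1.1380
row 3: Σ corner-gray over 11 cells = 7407  → 1.3030
row 4: Σ corner-gray over 11 cells = 6724  → 1.1829
row 5: Σ corner-gray over 11 cells = 6328  → 1.1132
row 6: Σ corner-gray over 11 cells = 6063  → 1.0666
row 7: Σ corner-gray over 11 cells = 6189  → 1.0888
row 8: Σ corner-gray over 11 cells = 6661  → 1.1718
row 9: Σ corner-gray over 11 cells = 6175  → 1.0863
row 10: Σ corner-gray over 11 cells = 5548  → 0.9760
Σ rows: total corner-gray = 67511  → 11.8765 mm³


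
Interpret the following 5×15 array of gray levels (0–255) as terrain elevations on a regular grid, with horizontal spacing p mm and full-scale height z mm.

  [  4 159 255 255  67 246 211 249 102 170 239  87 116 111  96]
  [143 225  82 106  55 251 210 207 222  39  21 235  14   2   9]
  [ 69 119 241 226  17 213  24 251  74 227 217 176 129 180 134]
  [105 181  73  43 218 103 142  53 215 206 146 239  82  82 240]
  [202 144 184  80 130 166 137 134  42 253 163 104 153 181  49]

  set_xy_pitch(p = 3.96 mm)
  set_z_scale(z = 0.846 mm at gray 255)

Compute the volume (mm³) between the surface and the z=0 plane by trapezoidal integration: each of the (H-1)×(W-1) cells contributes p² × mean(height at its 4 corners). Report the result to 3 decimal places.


418.952

height_mm = gray/255 × 0.846; cell vol = 3.96² × mean(4 corners)
unit = 3.96² × 0.846 / (4×255) = 0.0130065 mm³ per gray-sum
row 0: Σ corner-gray over 14 cells = 8124  → 105.6648
row 1: Σ corner-gray over 14 cells = 7881  → 102.5043
row 2: Σ corner-gray over 14 cells = 8302  → 107.9800
row 3: Σ corner-gray over 14 cells = 7904  → 102.8034
Σ rows: total corner-gray = 32211  → 418.9525 mm³


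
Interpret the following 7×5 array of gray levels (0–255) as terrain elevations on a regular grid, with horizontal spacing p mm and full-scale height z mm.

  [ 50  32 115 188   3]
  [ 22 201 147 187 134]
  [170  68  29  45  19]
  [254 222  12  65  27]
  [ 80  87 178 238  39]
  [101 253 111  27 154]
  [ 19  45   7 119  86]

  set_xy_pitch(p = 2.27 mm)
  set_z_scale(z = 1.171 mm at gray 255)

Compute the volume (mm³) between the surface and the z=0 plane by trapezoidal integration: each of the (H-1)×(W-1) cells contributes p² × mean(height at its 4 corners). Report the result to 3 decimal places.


63.003

height_mm = gray/255 × 1.171; cell vol = 2.27² × mean(4 corners)
unit = 2.27² × 1.171 / (4×255) = 0.00591573 mm³ per gray-sum
row 0: Σ corner-gray over 4 cells = 1949  → 11.5298
row 1: Σ corner-gray over 4 cells = 1699  → 10.0508
row 2: Σ corner-gray over 4 cells = 1352  → 7.9981
row 3: Σ corner-gray over 4 cells = 2004  → 11.8551
row 4: Σ corner-gray over 4 cells = 2162  → 12.7898
row 5: Σ corner-gray over 4 cells = 1484  → 8.7789
Σ rows: total corner-gray = 10650  → 63.0025 mm³


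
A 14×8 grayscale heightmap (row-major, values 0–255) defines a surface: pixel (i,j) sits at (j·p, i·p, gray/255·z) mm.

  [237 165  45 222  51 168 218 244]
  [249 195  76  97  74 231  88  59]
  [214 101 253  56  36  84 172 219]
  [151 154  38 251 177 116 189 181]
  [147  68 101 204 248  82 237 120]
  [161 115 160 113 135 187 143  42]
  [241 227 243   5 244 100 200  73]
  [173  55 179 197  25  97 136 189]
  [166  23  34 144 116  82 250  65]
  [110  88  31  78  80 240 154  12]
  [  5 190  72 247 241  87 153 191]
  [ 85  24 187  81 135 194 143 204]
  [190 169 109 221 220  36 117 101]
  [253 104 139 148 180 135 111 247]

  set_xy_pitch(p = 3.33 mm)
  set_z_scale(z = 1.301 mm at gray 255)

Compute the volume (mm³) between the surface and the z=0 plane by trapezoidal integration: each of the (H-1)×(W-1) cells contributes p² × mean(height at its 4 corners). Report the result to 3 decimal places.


height_mm = gray/255 × 1.301; cell vol = 3.33² × mean(4 corners)
unit = 3.33² × 1.301 / (4×255) = 0.0141438 mm³ per gray-sum
row 0: Σ corner-gray over 7 cells = 4049  → 57.2682
row 1: Σ corner-gray over 7 cells = 3667  → 51.8653
row 2: Σ corner-gray over 7 cells = 4019  → 56.8439
row 3: Σ corner-gray over 7 cells = 4329  → 61.2284
row 4: Σ corner-gray over 7 cells = 4056  → 57.3672
row 5: Σ corner-gray over 7 cells = 4261  → 60.2667
row 6: Σ corner-gray over 7 cells = 4092  → 57.8764
row 7: Σ corner-gray over 7 cells = 3269  → 46.2360
row 8: Σ corner-gray over 7 cells = 2993  → 42.3323
row 9: Σ corner-gray over 7 cells = 3640  → 51.4834
row 10: Σ corner-gray over 7 cells = 3993  → 56.4761
row 11: Σ corner-gray over 7 cells = 3852  → 54.4819
row 12: Σ corner-gray over 7 cells = 4169  → 58.9654
Σ rows: total corner-gray = 50389  → 712.6911 mm³

712.691


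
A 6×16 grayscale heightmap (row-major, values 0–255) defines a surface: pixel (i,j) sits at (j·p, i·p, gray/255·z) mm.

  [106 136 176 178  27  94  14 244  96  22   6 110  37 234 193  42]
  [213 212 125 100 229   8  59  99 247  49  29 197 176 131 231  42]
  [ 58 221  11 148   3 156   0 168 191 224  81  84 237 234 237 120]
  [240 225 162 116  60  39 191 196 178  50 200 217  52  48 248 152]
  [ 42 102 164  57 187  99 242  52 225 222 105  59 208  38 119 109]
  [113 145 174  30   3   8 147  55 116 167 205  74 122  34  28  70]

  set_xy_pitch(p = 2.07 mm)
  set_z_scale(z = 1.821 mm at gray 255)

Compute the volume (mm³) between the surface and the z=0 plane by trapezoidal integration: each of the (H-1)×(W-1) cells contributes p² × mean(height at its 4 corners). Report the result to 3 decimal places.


298.534

height_mm = gray/255 × 1.821; cell vol = 2.07² × mean(4 corners)
unit = 2.07² × 1.821 / (4×255) = 0.00764981 mm³ per gray-sum
row 0: Σ corner-gray over 15 cells = 7321  → 56.0042
row 1: Σ corner-gray over 15 cells = 8207  → 62.7820
row 2: Σ corner-gray over 15 cells = 8524  → 65.2070
row 3: Σ corner-gray over 15 cells = 8265  → 63.2257
row 4: Σ corner-gray over 15 cells = 6708  → 51.3149
Σ rows: total corner-gray = 39025  → 298.5337 mm³


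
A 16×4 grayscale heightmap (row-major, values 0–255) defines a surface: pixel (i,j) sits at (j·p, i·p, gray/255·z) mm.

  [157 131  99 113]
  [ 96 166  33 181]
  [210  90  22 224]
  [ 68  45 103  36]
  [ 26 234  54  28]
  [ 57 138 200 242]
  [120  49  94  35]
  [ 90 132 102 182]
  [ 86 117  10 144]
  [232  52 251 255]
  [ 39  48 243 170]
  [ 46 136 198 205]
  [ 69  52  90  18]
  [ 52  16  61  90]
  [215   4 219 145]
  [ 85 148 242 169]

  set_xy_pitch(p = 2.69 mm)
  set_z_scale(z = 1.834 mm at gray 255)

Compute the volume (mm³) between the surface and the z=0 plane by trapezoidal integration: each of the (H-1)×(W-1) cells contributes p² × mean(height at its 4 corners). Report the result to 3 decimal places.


height_mm = gray/255 × 1.834; cell vol = 2.69² × mean(4 corners)
unit = 2.69² × 1.834 / (4×255) = 0.0130108 mm³ per gray-sum
row 0: Σ corner-gray over 3 cells = 1405  → 18.2802
row 1: Σ corner-gray over 3 cells = 1333  → 17.3434
row 2: Σ corner-gray over 3 cells = 1058  → 13.7654
row 3: Σ corner-gray over 3 cells = 1030  → 13.4011
row 4: Σ corner-gray over 3 cells = 1605  → 20.8823
row 5: Σ corner-gray over 3 cells = 1416  → 18.4233
row 6: Σ corner-gray over 3 cells = 1181  → 15.3657
row 7: Σ corner-gray over 3 cells = 1224  → 15.9252
row 8: Σ corner-gray over 3 cells = 1577  → 20.5180
row 9: Σ corner-gray over 3 cells = 1884  → 24.5123
row 10: Σ corner-gray over 3 cells = 1710  → 22.2485
row 11: Σ corner-gray over 3 cells = 1290  → 16.7839
row 12: Σ corner-gray over 3 cells = 667  → 8.6782
row 13: Σ corner-gray over 3 cells = 1102  → 14.3379
row 14: Σ corner-gray over 3 cells = 1840  → 23.9399
Σ rows: total corner-gray = 20322  → 264.4053 mm³

264.405


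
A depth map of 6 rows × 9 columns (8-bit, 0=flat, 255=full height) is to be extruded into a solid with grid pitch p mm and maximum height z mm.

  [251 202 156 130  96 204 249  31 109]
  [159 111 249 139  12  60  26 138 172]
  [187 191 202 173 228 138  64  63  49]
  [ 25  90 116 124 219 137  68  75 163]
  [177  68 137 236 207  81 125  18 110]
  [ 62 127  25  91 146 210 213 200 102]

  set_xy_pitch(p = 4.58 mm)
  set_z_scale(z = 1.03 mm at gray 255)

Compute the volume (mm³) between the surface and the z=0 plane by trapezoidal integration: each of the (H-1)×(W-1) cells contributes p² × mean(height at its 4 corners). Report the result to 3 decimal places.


439.485

height_mm = gray/255 × 1.03; cell vol = 4.58² × mean(4 corners)
unit = 4.58² × 1.03 / (4×255) = 0.0211821 mm³ per gray-sum
row 0: Σ corner-gray over 8 cells = 4297  → 91.0193
row 1: Σ corner-gray over 8 cells = 4155  → 88.0114
row 2: Σ corner-gray over 8 cells = 4200  → 88.9646
row 3: Σ corner-gray over 8 cells = 3877  → 82.1228
row 4: Σ corner-gray over 8 cells = 4219  → 89.3671
Σ rows: total corner-gray = 20748  → 439.4852 mm³


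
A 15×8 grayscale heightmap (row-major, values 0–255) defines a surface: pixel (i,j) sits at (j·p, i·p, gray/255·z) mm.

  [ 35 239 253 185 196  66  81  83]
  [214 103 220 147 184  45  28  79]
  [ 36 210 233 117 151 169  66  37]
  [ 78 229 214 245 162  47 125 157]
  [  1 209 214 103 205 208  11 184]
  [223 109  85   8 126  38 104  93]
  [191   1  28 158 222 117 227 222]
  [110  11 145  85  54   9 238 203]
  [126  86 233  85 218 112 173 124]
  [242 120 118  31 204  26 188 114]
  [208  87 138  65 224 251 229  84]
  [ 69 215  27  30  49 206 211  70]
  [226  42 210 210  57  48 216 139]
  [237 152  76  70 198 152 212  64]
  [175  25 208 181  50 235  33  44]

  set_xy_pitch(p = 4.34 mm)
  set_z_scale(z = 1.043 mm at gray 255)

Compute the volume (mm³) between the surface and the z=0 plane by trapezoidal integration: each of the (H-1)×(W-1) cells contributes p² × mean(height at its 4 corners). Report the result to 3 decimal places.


1009.607

height_mm = gray/255 × 1.043; cell vol = 4.34² × mean(4 corners)
unit = 4.34² × 1.043 / (4×255) = 0.0192603 mm³ per gray-sum
row 0: Σ corner-gray over 7 cells = 3905  → 75.2116
row 1: Σ corner-gray over 7 cells = 3712  → 71.4943
row 2: Σ corner-gray over 7 cells = 4244  → 81.7408
row 3: Σ corner-gray over 7 cells = 4364  → 84.0521
row 4: Σ corner-gray over 7 cells = 3341  → 64.3487
row 5: Σ corner-gray over 7 cells = 3175  → 61.1515
row 6: Σ corner-gray over 7 cells = 3316  → 63.8672
row 7: Σ corner-gray over 7 cells = 3461  → 66.6600
row 8: Σ corner-gray over 7 cells = 3794  → 73.0737
row 9: Σ corner-gray over 7 cells = 4010  → 77.2339
row 10: Σ corner-gray over 7 cells = 3895  → 75.0190
row 11: Σ corner-gray over 7 cells = 3546  → 68.2971
row 12: Σ corner-gray over 7 cells = 3952  → 76.1168
row 13: Σ corner-gray over 7 cells = 3704  → 71.3402
Σ rows: total corner-gray = 52419  → 1009.6069 mm³


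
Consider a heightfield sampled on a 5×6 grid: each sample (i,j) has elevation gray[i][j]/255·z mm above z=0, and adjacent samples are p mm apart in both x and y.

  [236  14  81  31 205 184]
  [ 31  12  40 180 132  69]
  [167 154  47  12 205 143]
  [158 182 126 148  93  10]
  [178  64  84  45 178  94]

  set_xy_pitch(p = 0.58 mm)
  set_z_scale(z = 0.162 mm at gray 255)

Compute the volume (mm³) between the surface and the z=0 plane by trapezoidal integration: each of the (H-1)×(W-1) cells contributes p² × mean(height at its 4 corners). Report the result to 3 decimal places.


height_mm = gray/255 × 0.162; cell vol = 0.58² × mean(4 corners)
unit = 0.58² × 0.162 / (4×255) = 5.34282e-05 mm³ per gray-sum
row 0: Σ corner-gray over 5 cells = 1910  → 0.1020
row 1: Σ corner-gray over 5 cells = 1974  → 0.1055
row 2: Σ corner-gray over 5 cells = 2412  → 0.1289
row 3: Σ corner-gray over 5 cells = 2280  → 0.1218
Σ rows: total corner-gray = 8576  → 0.4582 mm³

0.458


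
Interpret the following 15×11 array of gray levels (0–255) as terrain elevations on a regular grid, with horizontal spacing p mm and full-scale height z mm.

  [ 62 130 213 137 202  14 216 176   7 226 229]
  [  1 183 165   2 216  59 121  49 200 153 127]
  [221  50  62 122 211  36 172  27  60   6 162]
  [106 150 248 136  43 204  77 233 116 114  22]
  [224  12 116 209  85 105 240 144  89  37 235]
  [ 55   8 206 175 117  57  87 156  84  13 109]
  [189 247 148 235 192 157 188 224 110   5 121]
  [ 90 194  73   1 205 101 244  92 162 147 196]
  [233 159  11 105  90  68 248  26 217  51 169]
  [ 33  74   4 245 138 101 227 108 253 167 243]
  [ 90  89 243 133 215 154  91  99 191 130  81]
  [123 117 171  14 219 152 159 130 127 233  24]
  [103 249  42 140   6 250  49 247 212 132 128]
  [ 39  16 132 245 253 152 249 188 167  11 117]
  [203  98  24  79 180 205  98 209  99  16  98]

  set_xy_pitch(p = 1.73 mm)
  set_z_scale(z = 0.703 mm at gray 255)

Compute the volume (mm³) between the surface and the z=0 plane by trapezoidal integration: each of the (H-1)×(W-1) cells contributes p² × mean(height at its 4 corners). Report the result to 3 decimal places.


152.743

height_mm = gray/255 × 0.703; cell vol = 1.73² × mean(4 corners)
unit = 1.73² × 0.703 / (4×255) = 0.00206275 mm³ per gray-sum
row 0: Σ corner-gray over 10 cells = 5357  → 11.0502
row 1: Σ corner-gray over 10 cells = 4299  → 8.8678
row 2: Σ corner-gray over 10 cells = 4645  → 9.5815
row 3: Σ corner-gray over 10 cells = 5303  → 10.9388
row 4: Σ corner-gray over 10 cells = 4503  → 9.2886
row 5: Σ corner-gray over 10 cells = 5292  → 10.9161
row 6: Σ corner-gray over 10 cells = 6046  → 12.4714
row 7: Σ corner-gray over 10 cells = 5076  → 10.4705
row 8: Σ corner-gray over 10 cells = 5262  → 10.8542
row 9: Σ corner-gray over 10 cells = 5771  → 11.9042
row 10: Σ corner-gray over 10 cells = 5652  → 11.6587
row 11: Σ corner-gray over 10 cells = 5676  → 11.7082
row 12: Σ corner-gray over 10 cells = 5867  → 12.1022
row 13: Σ corner-gray over 10 cells = 5299  → 10.9305
Σ rows: total corner-gray = 74048  → 152.7428 mm³


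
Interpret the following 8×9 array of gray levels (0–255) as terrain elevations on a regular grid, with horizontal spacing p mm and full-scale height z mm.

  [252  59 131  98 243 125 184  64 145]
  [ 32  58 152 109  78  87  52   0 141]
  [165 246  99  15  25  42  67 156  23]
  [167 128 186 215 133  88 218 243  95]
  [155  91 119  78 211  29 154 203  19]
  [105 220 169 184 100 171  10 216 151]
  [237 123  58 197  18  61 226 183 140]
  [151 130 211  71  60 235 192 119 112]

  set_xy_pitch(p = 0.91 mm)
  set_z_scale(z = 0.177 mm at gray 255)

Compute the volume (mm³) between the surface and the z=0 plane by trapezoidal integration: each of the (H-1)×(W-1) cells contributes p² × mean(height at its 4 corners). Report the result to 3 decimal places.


4.058

height_mm = gray/255 × 0.177; cell vol = 0.91² × mean(4 corners)
unit = 0.91² × 0.177 / (4×255) = 0.0001437 mm³ per gray-sum
row 0: Σ corner-gray over 8 cells = 3450  → 0.4958
row 1: Σ corner-gray over 8 cells = 2733  → 0.3927
row 2: Σ corner-gray over 8 cells = 4172  → 0.5995
row 3: Σ corner-gray over 8 cells = 4628  → 0.6650
row 4: Σ corner-gray over 8 cells = 4340  → 0.6237
row 5: Σ corner-gray over 8 cells = 4505  → 0.6474
row 6: Σ corner-gray over 8 cells = 4408  → 0.6334
Σ rows: total corner-gray = 28236  → 4.0575 mm³
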